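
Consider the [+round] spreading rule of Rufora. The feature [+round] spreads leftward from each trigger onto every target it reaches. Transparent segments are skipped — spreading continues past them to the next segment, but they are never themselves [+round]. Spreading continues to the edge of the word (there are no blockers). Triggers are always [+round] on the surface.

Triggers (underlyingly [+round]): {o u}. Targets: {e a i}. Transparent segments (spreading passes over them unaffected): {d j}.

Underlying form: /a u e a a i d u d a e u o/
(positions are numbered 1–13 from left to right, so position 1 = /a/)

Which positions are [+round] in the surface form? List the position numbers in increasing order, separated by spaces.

1 2 3 4 5 6 8 10 11 12 13

From /u/ at 2 leftward: 1 /a/ → [+round]; word edge.
From /u/ at 8 leftward: 7 /d/ transparent; 6 /i/ → [+round]; 5 /a/ → [+round]; 4 /a/ → [+round]; 3 /e/ → [+round]; 2 /u/ is itself a trigger — this domain ends here.
From /u/ at 12 leftward: 11 /e/ → [+round]; 10 /a/ → [+round]; 9 /d/ transparent; 8 /u/ is itself a trigger — this domain ends here.
From /o/ at 13 leftward: 12 /u/ is itself a trigger — this domain ends here.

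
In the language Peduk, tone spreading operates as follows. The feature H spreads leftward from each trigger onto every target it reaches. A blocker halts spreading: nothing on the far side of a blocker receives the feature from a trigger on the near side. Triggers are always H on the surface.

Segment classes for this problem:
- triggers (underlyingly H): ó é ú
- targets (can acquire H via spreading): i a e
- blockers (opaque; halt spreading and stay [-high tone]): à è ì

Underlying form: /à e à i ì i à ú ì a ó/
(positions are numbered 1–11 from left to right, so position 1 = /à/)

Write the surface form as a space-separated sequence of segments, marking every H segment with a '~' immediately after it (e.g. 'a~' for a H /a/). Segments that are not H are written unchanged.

From /ú/ at 8 leftward: 7 /à/ blocks.
From /ó/ at 11 leftward: 10 /a/ → H; 9 /ì/ blocks.
Targets with no active source: positions 2 4 6 stay [-high tone].
H positions on the surface: 8 10 11.

à e à i ì i à ú~ ì a~ ó~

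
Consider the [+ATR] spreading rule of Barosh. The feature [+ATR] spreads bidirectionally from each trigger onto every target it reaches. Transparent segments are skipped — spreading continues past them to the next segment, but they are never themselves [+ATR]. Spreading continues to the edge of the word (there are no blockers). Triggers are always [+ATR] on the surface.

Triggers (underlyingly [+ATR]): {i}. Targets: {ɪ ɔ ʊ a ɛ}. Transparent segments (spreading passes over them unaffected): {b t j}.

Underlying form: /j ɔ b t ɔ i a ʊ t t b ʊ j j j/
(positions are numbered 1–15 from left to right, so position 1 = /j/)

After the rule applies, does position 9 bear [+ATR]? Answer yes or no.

no

From /i/ at 6 rightward: 7 /a/ → [+ATR]; 8 /ʊ/ → [+ATR]; 9 /t/ transparent; 10 /t/ transparent; 11 /b/ transparent; 12 /ʊ/ → [+ATR]; 13 /j/ transparent; 14 /j/ transparent; 15 /j/ transparent; word edge.
From /i/ at 6 leftward: 5 /ɔ/ → [+ATR]; 4 /t/ transparent; 3 /b/ transparent; 2 /ɔ/ → [+ATR]; 1 /j/ transparent; word edge.
[+ATR] positions on the surface: 2 5 6 7 8 12.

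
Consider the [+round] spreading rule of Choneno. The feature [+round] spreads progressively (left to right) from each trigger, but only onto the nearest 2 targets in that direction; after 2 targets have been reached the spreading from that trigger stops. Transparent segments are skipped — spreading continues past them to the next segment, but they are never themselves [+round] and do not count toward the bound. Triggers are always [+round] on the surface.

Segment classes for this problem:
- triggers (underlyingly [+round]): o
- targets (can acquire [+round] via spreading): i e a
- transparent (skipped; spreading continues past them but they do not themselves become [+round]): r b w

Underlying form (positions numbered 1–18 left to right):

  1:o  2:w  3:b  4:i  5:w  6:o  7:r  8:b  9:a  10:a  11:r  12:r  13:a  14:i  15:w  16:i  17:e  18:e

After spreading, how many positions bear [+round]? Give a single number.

5

From /o/ at 1 rightward: 2 /w/ transparent; 3 /b/ transparent; 4 /i/ → [+round]; 5 /w/ transparent; 6 /o/ is itself a trigger — this domain ends here.
From /o/ at 6 rightward: 7 /r/ transparent; 8 /b/ transparent; 9 /a/ → [+round]; 10 /a/ → [+round]; bound reached.
Targets with no active source: positions 13 14 16 17 18 stay [-round].
[+round] positions on the surface: 1 4 6 9 10.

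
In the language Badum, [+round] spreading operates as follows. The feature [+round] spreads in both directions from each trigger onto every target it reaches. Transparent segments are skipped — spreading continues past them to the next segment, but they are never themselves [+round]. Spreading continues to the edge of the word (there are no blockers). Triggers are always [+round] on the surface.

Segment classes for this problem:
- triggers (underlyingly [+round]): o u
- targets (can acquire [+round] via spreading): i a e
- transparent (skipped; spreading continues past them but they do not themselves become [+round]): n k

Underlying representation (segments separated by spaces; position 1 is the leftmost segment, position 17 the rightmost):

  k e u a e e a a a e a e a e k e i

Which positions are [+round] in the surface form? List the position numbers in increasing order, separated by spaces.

From /u/ at 3 rightward: 4 /a/ → [+round]; 5 /e/ → [+round]; 6 /e/ → [+round]; 7 /a/ → [+round]; 8 /a/ → [+round]; 9 /a/ → [+round]; 10 /e/ → [+round]; 11 /a/ → [+round]; 12 /e/ → [+round]; 13 /a/ → [+round]; 14 /e/ → [+round]; 15 /k/ transparent; 16 /e/ → [+round]; 17 /i/ → [+round]; word edge.
From /u/ at 3 leftward: 2 /e/ → [+round]; 1 /k/ transparent; word edge.

2 3 4 5 6 7 8 9 10 11 12 13 14 16 17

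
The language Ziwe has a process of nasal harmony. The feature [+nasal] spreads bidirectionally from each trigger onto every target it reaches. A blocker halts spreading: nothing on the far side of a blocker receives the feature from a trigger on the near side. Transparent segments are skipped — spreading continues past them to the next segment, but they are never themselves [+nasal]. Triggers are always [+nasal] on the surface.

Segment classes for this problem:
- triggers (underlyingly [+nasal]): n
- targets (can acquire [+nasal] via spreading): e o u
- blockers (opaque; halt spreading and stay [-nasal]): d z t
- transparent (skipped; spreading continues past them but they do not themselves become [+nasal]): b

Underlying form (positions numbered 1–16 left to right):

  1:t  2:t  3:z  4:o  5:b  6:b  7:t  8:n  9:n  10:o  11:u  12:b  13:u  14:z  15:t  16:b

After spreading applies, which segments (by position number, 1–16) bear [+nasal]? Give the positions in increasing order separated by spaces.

From /n/ at 8 rightward: 9 /n/ is itself a trigger — this domain ends here.
From /n/ at 8 leftward: 7 /t/ blocks.
From /n/ at 9 rightward: 10 /o/ → [+nasal]; 11 /u/ → [+nasal]; 12 /b/ transparent; 13 /u/ → [+nasal]; 14 /z/ blocks.
From /n/ at 9 leftward: 8 /n/ is itself a trigger — this domain ends here.
Target with no active source: position 4 stays [-nasal].

8 9 10 11 13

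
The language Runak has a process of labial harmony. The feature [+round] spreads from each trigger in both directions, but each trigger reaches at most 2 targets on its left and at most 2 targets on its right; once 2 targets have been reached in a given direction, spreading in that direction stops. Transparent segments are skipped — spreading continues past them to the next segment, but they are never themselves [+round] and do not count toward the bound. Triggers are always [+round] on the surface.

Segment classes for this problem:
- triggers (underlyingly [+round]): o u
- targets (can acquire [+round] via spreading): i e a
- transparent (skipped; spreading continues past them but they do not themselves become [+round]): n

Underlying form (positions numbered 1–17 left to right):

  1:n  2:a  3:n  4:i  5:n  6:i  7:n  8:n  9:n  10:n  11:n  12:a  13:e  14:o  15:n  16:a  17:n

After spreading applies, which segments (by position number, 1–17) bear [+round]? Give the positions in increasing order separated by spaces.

From /o/ at 14 rightward: 15 /n/ transparent; 16 /a/ → [+round]; 17 /n/ transparent; word edge.
From /o/ at 14 leftward: 13 /e/ → [+round]; 12 /a/ → [+round]; bound reached.
Targets with no active source: positions 2 4 6 stay [-round].

12 13 14 16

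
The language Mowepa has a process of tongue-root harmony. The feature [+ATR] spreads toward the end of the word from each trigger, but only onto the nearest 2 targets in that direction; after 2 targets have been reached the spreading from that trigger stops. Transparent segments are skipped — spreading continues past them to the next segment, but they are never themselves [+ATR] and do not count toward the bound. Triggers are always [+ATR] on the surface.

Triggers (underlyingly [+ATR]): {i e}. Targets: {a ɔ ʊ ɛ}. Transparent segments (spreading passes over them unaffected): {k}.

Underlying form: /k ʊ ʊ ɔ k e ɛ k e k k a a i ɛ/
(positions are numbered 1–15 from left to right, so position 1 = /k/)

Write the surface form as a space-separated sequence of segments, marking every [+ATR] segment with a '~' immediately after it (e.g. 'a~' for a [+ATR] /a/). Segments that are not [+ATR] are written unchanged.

k ʊ ʊ ɔ k e~ ɛ~ k e~ k k a~ a~ i~ ɛ~

From /e/ at 6 rightward: 7 /ɛ/ → [+ATR]; 8 /k/ transparent; 9 /e/ is itself a trigger — this domain ends here.
From /e/ at 9 rightward: 10 /k/ transparent; 11 /k/ transparent; 12 /a/ → [+ATR]; 13 /a/ → [+ATR]; bound reached.
From /i/ at 14 rightward: 15 /ɛ/ → [+ATR]; word edge.
Targets with no active source: positions 2 3 4 stay [-ATR].
[+ATR] positions on the surface: 6 7 9 12 13 14 15.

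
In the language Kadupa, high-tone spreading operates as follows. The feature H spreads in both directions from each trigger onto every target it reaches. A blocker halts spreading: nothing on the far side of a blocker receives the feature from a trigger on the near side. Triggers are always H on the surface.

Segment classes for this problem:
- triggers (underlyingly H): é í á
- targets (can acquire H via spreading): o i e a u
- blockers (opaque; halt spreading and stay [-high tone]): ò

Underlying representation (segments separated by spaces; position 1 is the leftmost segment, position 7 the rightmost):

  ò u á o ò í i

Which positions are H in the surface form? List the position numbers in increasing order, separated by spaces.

From /á/ at 3 rightward: 4 /o/ → H; 5 /ò/ blocks.
From /á/ at 3 leftward: 2 /u/ → H; 1 /ò/ blocks.
From /í/ at 6 rightward: 7 /i/ → H; word edge.
From /í/ at 6 leftward: 5 /ò/ blocks.

2 3 4 6 7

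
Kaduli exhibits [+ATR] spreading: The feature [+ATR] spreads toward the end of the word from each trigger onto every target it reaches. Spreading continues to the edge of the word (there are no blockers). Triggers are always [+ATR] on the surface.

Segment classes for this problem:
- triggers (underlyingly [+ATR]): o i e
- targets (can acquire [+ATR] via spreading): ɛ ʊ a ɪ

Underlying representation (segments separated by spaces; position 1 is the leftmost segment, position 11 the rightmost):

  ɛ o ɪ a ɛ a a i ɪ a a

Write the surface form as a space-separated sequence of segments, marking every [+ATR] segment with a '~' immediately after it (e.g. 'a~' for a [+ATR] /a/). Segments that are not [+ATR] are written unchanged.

From /o/ at 2 rightward: 3 /ɪ/ → [+ATR]; 4 /a/ → [+ATR]; 5 /ɛ/ → [+ATR]; 6 /a/ → [+ATR]; 7 /a/ → [+ATR]; 8 /i/ is itself a trigger — this domain ends here.
From /i/ at 8 rightward: 9 /ɪ/ → [+ATR]; 10 /a/ → [+ATR]; 11 /a/ → [+ATR]; word edge.
Target with no active source: position 1 stays [-ATR].
[+ATR] positions on the surface: 2 3 4 5 6 7 8 9 10 11.

ɛ o~ ɪ~ a~ ɛ~ a~ a~ i~ ɪ~ a~ a~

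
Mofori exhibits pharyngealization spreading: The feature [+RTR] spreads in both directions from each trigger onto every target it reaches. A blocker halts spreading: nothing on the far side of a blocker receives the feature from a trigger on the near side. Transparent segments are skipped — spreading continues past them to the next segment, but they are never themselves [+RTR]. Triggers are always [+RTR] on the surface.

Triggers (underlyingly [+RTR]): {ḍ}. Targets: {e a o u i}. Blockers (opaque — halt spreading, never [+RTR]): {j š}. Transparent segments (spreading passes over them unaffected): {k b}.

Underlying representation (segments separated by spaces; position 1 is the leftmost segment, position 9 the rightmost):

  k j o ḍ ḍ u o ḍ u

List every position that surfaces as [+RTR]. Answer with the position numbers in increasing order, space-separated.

3 4 5 6 7 8 9

From /ḍ/ at 4 rightward: 5 /ḍ/ is itself a trigger — this domain ends here.
From /ḍ/ at 4 leftward: 3 /o/ → [+RTR]; 2 /j/ blocks.
From /ḍ/ at 5 rightward: 6 /u/ → [+RTR]; 7 /o/ → [+RTR]; 8 /ḍ/ is itself a trigger — this domain ends here.
From /ḍ/ at 5 leftward: 4 /ḍ/ is itself a trigger — this domain ends here.
From /ḍ/ at 8 rightward: 9 /u/ → [+RTR]; word edge.
From /ḍ/ at 8 leftward: 7 /o/ → [+RTR]; 6 /u/ → [+RTR]; 5 /ḍ/ is itself a trigger — this domain ends here.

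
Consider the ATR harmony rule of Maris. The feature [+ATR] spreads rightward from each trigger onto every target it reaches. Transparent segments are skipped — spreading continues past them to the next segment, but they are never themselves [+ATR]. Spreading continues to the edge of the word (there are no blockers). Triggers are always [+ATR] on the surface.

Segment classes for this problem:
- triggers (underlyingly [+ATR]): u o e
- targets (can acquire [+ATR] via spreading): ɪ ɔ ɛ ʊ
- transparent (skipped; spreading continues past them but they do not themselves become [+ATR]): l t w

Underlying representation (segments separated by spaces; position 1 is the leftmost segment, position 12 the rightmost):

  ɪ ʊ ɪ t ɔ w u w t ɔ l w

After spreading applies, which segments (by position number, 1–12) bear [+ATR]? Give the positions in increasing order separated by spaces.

From /u/ at 7 rightward: 8 /w/ transparent; 9 /t/ transparent; 10 /ɔ/ → [+ATR]; 11 /l/ transparent; 12 /w/ transparent; word edge.
Targets with no active source: positions 1 2 3 5 stay [-ATR].

7 10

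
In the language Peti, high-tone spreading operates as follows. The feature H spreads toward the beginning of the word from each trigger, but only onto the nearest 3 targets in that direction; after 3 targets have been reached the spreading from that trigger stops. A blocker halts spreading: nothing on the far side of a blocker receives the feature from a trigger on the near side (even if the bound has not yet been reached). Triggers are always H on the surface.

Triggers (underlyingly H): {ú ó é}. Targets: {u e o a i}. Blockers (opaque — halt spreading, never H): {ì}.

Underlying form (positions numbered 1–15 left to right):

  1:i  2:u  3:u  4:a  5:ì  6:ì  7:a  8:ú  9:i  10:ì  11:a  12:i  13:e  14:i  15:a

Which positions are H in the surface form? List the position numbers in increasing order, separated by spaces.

From /ú/ at 8 leftward: 7 /a/ → H; 6 /ì/ blocks.
Targets with no active source: positions 1 2 3 4 9 11 12 13 14 15 stay [-high tone].

7 8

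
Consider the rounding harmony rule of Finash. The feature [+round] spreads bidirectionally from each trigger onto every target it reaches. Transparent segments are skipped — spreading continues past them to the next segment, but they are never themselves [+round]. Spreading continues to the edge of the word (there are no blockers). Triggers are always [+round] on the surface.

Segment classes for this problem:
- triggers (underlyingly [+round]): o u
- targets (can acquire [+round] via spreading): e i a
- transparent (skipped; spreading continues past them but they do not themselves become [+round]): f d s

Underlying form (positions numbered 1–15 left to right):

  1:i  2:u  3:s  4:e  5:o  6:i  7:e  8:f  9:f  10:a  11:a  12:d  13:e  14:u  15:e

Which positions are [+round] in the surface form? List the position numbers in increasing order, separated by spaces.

From /u/ at 2 rightward: 3 /s/ transparent; 4 /e/ → [+round]; 5 /o/ is itself a trigger — this domain ends here.
From /u/ at 2 leftward: 1 /i/ → [+round]; word edge.
From /o/ at 5 rightward: 6 /i/ → [+round]; 7 /e/ → [+round]; 8 /f/ transparent; 9 /f/ transparent; 10 /a/ → [+round]; 11 /a/ → [+round]; 12 /d/ transparent; 13 /e/ → [+round]; 14 /u/ is itself a trigger — this domain ends here.
From /o/ at 5 leftward: 4 /e/ → [+round]; 3 /s/ transparent; 2 /u/ is itself a trigger — this domain ends here.
From /u/ at 14 rightward: 15 /e/ → [+round]; word edge.
From /u/ at 14 leftward: 13 /e/ → [+round]; 12 /d/ transparent; 11 /a/ → [+round]; 10 /a/ → [+round]; 9 /f/ transparent; 8 /f/ transparent; 7 /e/ → [+round]; 6 /i/ → [+round]; 5 /o/ is itself a trigger — this domain ends here.

1 2 4 5 6 7 10 11 13 14 15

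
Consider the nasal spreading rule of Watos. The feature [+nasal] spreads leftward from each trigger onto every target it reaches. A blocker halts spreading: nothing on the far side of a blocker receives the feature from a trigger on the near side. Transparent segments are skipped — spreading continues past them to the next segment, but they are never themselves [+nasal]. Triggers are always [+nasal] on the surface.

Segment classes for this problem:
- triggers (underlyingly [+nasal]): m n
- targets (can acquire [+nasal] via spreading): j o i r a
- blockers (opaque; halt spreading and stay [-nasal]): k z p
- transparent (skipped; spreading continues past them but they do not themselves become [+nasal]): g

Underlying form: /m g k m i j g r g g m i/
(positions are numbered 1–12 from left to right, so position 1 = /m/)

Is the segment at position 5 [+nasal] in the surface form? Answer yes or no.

yes

From /m/ at 1 leftward: word edge.
From /m/ at 4 leftward: 3 /k/ blocks.
From /m/ at 11 leftward: 10 /g/ transparent; 9 /g/ transparent; 8 /r/ → [+nasal]; 7 /g/ transparent; 6 /j/ → [+nasal]; 5 /i/ → [+nasal]; 4 /m/ is itself a trigger — this domain ends here.
Target with no active source: position 12 stays [-nasal].
[+nasal] positions on the surface: 1 4 5 6 8 11.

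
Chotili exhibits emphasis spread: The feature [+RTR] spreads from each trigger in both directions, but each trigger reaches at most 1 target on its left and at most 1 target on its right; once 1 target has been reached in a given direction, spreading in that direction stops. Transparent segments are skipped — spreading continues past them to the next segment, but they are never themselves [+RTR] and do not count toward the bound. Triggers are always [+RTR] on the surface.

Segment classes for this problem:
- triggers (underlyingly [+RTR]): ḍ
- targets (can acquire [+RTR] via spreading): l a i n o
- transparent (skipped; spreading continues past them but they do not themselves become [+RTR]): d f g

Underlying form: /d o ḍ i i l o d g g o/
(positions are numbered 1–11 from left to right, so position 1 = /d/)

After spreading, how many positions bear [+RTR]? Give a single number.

From /ḍ/ at 3 rightward: 4 /i/ → [+RTR]; bound reached.
From /ḍ/ at 3 leftward: 2 /o/ → [+RTR]; bound reached.
Targets with no active source: positions 5 6 7 11 stay [-emphatic].
[+RTR] positions on the surface: 2 3 4.

3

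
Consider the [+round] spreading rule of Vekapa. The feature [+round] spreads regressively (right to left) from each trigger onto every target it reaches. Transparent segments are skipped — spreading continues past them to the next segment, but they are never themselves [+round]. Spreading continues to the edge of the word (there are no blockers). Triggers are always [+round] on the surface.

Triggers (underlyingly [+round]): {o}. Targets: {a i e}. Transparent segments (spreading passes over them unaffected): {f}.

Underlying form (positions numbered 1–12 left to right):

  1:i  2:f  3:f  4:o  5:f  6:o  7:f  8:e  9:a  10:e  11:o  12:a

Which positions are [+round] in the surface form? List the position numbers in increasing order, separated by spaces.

From /o/ at 4 leftward: 3 /f/ transparent; 2 /f/ transparent; 1 /i/ → [+round]; word edge.
From /o/ at 6 leftward: 5 /f/ transparent; 4 /o/ is itself a trigger — this domain ends here.
From /o/ at 11 leftward: 10 /e/ → [+round]; 9 /a/ → [+round]; 8 /e/ → [+round]; 7 /f/ transparent; 6 /o/ is itself a trigger — this domain ends here.
Target with no active source: position 12 stays [-round].

1 4 6 8 9 10 11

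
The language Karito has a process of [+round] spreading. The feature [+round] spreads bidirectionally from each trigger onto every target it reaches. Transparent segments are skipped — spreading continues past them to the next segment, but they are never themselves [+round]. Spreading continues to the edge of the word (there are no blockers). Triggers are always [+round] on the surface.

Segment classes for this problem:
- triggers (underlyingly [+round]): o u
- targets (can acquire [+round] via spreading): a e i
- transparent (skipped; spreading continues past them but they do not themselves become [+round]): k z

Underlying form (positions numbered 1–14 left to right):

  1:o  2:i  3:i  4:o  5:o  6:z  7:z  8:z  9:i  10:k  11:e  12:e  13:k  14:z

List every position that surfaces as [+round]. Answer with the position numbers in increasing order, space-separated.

From /o/ at 1 rightward: 2 /i/ → [+round]; 3 /i/ → [+round]; 4 /o/ is itself a trigger — this domain ends here.
From /o/ at 1 leftward: word edge.
From /o/ at 4 rightward: 5 /o/ is itself a trigger — this domain ends here.
From /o/ at 4 leftward: 3 /i/ → [+round]; 2 /i/ → [+round]; 1 /o/ is itself a trigger — this domain ends here.
From /o/ at 5 rightward: 6 /z/ transparent; 7 /z/ transparent; 8 /z/ transparent; 9 /i/ → [+round]; 10 /k/ transparent; 11 /e/ → [+round]; 12 /e/ → [+round]; 13 /k/ transparent; 14 /z/ transparent; word edge.
From /o/ at 5 leftward: 4 /o/ is itself a trigger — this domain ends here.

1 2 3 4 5 9 11 12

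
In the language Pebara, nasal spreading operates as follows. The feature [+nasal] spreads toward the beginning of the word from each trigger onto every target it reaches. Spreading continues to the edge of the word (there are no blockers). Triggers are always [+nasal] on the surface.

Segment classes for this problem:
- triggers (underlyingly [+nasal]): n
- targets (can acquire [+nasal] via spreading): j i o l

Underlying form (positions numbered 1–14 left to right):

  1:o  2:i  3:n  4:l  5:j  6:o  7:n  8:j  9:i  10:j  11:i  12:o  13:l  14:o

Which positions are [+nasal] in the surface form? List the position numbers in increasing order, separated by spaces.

From /n/ at 3 leftward: 2 /i/ → [+nasal]; 1 /o/ → [+nasal]; word edge.
From /n/ at 7 leftward: 6 /o/ → [+nasal]; 5 /j/ → [+nasal]; 4 /l/ → [+nasal]; 3 /n/ is itself a trigger — this domain ends here.
Targets with no active source: positions 8 9 10 11 12 13 14 stay [-nasal].

1 2 3 4 5 6 7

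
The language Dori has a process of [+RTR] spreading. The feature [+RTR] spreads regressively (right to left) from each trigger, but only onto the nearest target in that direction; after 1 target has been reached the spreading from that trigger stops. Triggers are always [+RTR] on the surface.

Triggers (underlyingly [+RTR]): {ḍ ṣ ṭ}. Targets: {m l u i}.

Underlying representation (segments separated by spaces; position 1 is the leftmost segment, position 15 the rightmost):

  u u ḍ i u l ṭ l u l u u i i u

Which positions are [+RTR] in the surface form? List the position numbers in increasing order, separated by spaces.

From /ḍ/ at 3 leftward: 2 /u/ → [+RTR]; bound reached.
From /ṭ/ at 7 leftward: 6 /l/ → [+RTR]; bound reached.
Targets with no active source: positions 1 4 5 8 9 10 11 12 13 14 15 stay [-emphatic].

2 3 6 7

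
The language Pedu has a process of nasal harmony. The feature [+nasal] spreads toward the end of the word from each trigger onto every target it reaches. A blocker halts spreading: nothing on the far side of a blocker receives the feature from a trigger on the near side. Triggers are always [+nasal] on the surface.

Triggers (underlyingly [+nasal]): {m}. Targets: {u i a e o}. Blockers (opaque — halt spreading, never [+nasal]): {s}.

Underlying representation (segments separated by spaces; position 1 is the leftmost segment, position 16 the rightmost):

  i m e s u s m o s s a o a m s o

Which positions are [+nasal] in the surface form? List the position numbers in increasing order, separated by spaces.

2 3 7 8 14

From /m/ at 2 rightward: 3 /e/ → [+nasal]; 4 /s/ blocks.
From /m/ at 7 rightward: 8 /o/ → [+nasal]; 9 /s/ blocks.
From /m/ at 14 rightward: 15 /s/ blocks.
Targets with no active source: positions 1 5 11 12 13 16 stay [-nasal].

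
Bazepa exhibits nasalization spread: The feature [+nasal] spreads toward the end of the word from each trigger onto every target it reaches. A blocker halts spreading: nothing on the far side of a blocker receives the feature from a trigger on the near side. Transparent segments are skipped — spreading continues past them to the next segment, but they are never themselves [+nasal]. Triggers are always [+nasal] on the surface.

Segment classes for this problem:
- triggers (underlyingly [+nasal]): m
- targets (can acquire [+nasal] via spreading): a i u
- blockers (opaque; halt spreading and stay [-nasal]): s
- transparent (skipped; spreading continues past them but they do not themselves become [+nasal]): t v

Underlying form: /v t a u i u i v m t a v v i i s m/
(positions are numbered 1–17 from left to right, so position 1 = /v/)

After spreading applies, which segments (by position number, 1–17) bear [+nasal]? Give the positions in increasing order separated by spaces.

From /m/ at 9 rightward: 10 /t/ transparent; 11 /a/ → [+nasal]; 12 /v/ transparent; 13 /v/ transparent; 14 /i/ → [+nasal]; 15 /i/ → [+nasal]; 16 /s/ blocks.
From /m/ at 17 rightward: word edge.
Targets with no active source: positions 3 4 5 6 7 stay [-nasal].

9 11 14 15 17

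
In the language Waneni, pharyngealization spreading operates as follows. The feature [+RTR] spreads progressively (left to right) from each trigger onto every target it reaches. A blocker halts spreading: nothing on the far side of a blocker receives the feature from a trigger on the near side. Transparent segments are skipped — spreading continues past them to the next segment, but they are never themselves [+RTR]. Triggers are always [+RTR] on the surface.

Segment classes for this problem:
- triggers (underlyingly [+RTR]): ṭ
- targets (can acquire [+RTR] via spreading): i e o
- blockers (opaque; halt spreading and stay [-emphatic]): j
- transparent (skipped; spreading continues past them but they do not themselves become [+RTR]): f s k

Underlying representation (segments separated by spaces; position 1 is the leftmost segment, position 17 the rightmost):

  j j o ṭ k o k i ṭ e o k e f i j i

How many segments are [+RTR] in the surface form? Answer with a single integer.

From /ṭ/ at 4 rightward: 5 /k/ transparent; 6 /o/ → [+RTR]; 7 /k/ transparent; 8 /i/ → [+RTR]; 9 /ṭ/ is itself a trigger — this domain ends here.
From /ṭ/ at 9 rightward: 10 /e/ → [+RTR]; 11 /o/ → [+RTR]; 12 /k/ transparent; 13 /e/ → [+RTR]; 14 /f/ transparent; 15 /i/ → [+RTR]; 16 /j/ blocks.
Targets with no active source: positions 3 17 stay [-emphatic].
[+RTR] positions on the surface: 4 6 8 9 10 11 13 15.

8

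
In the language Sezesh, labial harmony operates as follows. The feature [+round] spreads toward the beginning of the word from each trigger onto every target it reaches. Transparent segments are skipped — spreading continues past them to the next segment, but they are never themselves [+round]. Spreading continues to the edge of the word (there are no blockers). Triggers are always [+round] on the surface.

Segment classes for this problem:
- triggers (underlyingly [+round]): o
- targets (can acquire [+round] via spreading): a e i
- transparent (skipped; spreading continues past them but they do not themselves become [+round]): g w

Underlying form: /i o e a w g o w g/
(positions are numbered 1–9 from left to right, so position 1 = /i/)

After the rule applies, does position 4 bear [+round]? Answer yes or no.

yes

From /o/ at 2 leftward: 1 /i/ → [+round]; word edge.
From /o/ at 7 leftward: 6 /g/ transparent; 5 /w/ transparent; 4 /a/ → [+round]; 3 /e/ → [+round]; 2 /o/ is itself a trigger — this domain ends here.
[+round] positions on the surface: 1 2 3 4 7.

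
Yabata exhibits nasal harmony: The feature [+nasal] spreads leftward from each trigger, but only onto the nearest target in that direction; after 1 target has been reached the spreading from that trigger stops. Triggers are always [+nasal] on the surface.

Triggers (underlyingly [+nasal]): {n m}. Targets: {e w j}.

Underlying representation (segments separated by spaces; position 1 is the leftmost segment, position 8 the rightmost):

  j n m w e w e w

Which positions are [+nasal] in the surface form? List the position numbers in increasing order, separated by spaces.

From /n/ at 2 leftward: 1 /j/ → [+nasal]; bound reached.
From /m/ at 3 leftward: 2 /n/ is itself a trigger — this domain ends here.
Targets with no active source: positions 4 5 6 7 8 stay [-nasal].

1 2 3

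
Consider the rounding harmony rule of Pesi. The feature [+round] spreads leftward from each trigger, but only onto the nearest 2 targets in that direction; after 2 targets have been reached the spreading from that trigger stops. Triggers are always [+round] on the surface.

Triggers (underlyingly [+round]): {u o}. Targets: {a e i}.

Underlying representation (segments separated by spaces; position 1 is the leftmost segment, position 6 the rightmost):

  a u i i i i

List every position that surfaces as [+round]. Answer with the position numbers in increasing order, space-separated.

From /u/ at 2 leftward: 1 /a/ → [+round]; word edge.
Targets with no active source: positions 3 4 5 6 stay [-round].

1 2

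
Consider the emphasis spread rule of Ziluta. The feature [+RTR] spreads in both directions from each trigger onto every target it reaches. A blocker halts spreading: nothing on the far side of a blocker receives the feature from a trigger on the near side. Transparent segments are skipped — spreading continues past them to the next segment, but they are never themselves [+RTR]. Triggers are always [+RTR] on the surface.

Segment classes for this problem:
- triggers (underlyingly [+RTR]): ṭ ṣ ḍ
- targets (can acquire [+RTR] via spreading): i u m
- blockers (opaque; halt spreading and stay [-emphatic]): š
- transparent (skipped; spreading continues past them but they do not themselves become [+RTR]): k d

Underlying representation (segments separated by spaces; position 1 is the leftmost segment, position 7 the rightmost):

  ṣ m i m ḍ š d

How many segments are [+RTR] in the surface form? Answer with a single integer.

From /ṣ/ at 1 rightward: 2 /m/ → [+RTR]; 3 /i/ → [+RTR]; 4 /m/ → [+RTR]; 5 /ḍ/ is itself a trigger — this domain ends here.
From /ṣ/ at 1 leftward: word edge.
From /ḍ/ at 5 rightward: 6 /š/ blocks.
From /ḍ/ at 5 leftward: 4 /m/ → [+RTR]; 3 /i/ → [+RTR]; 2 /m/ → [+RTR]; 1 /ṣ/ is itself a trigger — this domain ends here.
[+RTR] positions on the surface: 1 2 3 4 5.

5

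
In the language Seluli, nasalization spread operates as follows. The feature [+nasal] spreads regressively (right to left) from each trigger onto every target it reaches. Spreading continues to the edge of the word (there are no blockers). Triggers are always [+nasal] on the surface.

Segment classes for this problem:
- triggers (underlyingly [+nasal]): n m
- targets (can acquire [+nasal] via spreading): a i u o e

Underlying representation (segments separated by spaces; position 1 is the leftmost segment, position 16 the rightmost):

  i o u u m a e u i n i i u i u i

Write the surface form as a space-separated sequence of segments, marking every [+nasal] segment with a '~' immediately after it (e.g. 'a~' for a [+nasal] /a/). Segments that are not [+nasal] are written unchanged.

From /m/ at 5 leftward: 4 /u/ → [+nasal]; 3 /u/ → [+nasal]; 2 /o/ → [+nasal]; 1 /i/ → [+nasal]; word edge.
From /n/ at 10 leftward: 9 /i/ → [+nasal]; 8 /u/ → [+nasal]; 7 /e/ → [+nasal]; 6 /a/ → [+nasal]; 5 /m/ is itself a trigger — this domain ends here.
Targets with no active source: positions 11 12 13 14 15 16 stay [-nasal].
[+nasal] positions on the surface: 1 2 3 4 5 6 7 8 9 10.

i~ o~ u~ u~ m~ a~ e~ u~ i~ n~ i i u i u i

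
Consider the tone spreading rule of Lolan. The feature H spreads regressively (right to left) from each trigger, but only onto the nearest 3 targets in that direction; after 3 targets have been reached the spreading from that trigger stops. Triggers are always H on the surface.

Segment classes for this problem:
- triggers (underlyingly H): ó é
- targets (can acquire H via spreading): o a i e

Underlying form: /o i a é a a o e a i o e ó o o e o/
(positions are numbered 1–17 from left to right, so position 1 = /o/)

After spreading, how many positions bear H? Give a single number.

8

From /é/ at 4 leftward: 3 /a/ → H; 2 /i/ → H; 1 /o/ → H; bound reached.
From /ó/ at 13 leftward: 12 /e/ → H; 11 /o/ → H; 10 /i/ → H; bound reached.
Targets with no active source: positions 5 6 7 8 9 14 15 16 17 stay [-high tone].
H positions on the surface: 1 2 3 4 10 11 12 13.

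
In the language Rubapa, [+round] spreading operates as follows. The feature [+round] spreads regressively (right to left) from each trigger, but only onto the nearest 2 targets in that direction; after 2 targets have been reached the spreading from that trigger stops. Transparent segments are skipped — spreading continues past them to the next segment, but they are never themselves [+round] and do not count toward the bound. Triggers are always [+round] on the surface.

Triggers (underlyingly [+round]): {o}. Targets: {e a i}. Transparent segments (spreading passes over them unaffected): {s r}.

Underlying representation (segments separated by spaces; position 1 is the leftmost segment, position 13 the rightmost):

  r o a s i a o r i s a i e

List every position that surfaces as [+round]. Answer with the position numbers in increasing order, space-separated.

From /o/ at 2 leftward: 1 /r/ transparent; word edge.
From /o/ at 7 leftward: 6 /a/ → [+round]; 5 /i/ → [+round]; bound reached.
Targets with no active source: positions 3 9 11 12 13 stay [-round].

2 5 6 7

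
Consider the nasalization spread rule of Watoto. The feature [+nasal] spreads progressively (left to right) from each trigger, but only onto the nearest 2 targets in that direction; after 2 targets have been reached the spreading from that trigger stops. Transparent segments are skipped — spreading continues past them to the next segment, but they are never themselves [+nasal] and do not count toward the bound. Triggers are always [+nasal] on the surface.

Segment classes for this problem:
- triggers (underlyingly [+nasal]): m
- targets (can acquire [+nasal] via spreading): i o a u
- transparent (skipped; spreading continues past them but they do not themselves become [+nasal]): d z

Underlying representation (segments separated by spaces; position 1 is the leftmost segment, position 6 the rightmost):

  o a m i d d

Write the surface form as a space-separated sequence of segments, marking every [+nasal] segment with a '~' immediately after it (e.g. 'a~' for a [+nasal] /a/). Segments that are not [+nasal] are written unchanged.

From /m/ at 3 rightward: 4 /i/ → [+nasal]; 5 /d/ transparent; 6 /d/ transparent; word edge.
Targets with no active source: positions 1 2 stay [-nasal].
[+nasal] positions on the surface: 3 4.

o a m~ i~ d d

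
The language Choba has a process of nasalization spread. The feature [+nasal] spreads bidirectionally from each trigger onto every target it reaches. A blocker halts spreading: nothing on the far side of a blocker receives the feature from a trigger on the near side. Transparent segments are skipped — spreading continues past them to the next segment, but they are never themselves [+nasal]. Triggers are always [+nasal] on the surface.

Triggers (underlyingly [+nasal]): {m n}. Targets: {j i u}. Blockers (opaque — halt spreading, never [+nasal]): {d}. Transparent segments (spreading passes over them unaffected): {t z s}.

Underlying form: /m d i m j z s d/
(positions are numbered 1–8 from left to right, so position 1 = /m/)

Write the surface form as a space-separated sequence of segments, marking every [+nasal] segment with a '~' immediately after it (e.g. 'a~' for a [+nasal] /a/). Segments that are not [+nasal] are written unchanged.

m~ d i~ m~ j~ z s d

From /m/ at 1 rightward: 2 /d/ blocks.
From /m/ at 1 leftward: word edge.
From /m/ at 4 rightward: 5 /j/ → [+nasal]; 6 /z/ transparent; 7 /s/ transparent; 8 /d/ blocks.
From /m/ at 4 leftward: 3 /i/ → [+nasal]; 2 /d/ blocks.
[+nasal] positions on the surface: 1 3 4 5.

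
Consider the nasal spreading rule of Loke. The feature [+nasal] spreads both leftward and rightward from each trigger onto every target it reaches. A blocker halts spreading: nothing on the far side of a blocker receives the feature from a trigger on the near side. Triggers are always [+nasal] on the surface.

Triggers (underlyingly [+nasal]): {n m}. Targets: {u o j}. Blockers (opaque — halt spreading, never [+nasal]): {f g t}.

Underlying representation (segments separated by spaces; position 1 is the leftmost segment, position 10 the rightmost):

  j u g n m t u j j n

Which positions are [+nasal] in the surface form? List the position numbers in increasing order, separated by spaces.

From /n/ at 4 rightward: 5 /m/ is itself a trigger — this domain ends here.
From /n/ at 4 leftward: 3 /g/ blocks.
From /m/ at 5 rightward: 6 /t/ blocks.
From /m/ at 5 leftward: 4 /n/ is itself a trigger — this domain ends here.
From /n/ at 10 rightward: word edge.
From /n/ at 10 leftward: 9 /j/ → [+nasal]; 8 /j/ → [+nasal]; 7 /u/ → [+nasal]; 6 /t/ blocks.
Targets with no active source: positions 1 2 stay [-nasal].

4 5 7 8 9 10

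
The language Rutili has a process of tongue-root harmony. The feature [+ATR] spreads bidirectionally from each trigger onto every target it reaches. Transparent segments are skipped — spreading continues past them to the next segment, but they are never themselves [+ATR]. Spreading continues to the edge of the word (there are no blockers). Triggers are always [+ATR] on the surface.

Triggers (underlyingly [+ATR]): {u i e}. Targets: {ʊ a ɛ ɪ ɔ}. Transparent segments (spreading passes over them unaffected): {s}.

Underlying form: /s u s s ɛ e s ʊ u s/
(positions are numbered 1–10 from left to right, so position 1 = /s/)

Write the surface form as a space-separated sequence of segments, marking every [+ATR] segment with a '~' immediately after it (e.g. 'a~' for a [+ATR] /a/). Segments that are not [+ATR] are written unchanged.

s u~ s s ɛ~ e~ s ʊ~ u~ s

From /u/ at 2 rightward: 3 /s/ transparent; 4 /s/ transparent; 5 /ɛ/ → [+ATR]; 6 /e/ is itself a trigger — this domain ends here.
From /u/ at 2 leftward: 1 /s/ transparent; word edge.
From /e/ at 6 rightward: 7 /s/ transparent; 8 /ʊ/ → [+ATR]; 9 /u/ is itself a trigger — this domain ends here.
From /e/ at 6 leftward: 5 /ɛ/ → [+ATR]; 4 /s/ transparent; 3 /s/ transparent; 2 /u/ is itself a trigger — this domain ends here.
From /u/ at 9 rightward: 10 /s/ transparent; word edge.
From /u/ at 9 leftward: 8 /ʊ/ → [+ATR]; 7 /s/ transparent; 6 /e/ is itself a trigger — this domain ends here.
[+ATR] positions on the surface: 2 5 6 8 9.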